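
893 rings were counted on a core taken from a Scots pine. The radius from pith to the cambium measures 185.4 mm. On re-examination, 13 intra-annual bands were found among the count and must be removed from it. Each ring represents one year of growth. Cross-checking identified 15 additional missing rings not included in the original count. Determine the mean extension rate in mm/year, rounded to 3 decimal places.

After corrections the count is 893 − 13 + 15 = 895 rings.
185.4 mm over 895 years gives 185.4 / 895 ≈ 0.207 mm/year.

0.207 mm/year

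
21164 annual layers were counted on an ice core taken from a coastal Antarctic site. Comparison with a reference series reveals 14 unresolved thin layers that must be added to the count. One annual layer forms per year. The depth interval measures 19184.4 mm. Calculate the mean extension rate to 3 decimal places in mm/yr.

0.906 mm/yr

After corrections the count is 21164 + 14 = 21178 annual layers.
Extension rate ≈ 19184.4 / 21178 = 0.906 mm/yr.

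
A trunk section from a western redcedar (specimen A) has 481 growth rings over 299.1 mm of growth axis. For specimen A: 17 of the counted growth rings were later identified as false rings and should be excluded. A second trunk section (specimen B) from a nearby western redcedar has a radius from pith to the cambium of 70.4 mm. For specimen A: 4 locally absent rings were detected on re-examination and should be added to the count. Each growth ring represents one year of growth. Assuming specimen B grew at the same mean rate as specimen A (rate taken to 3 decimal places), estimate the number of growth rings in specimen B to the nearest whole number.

110 growth rings

Specimen A: correcting the raw count gives 481 − 17 + 4 = 468 true growth rings.
A: Extension rate ≈ 299.1 / 468 = 0.639 mm/year.
Specimen B: 70.4 mm / 0.639 mm per year = 110.17 years ≈ 110 growth rings.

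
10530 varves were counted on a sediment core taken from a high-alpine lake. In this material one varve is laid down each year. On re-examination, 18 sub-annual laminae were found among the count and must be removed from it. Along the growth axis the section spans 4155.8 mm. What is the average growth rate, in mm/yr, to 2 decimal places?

0.40 mm/yr

True varve count = 10530 − 18 = 10512.
4155.8 mm over 10512 years gives 4155.8 / 10512 ≈ 0.40 mm/yr.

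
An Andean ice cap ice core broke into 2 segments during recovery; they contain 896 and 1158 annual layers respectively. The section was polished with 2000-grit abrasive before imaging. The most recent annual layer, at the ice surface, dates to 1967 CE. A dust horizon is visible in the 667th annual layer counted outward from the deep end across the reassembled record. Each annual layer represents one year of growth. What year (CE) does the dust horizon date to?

580 CE

Total annual layers = 896 + 1158 = 2054.
Between annual layer 667 and the ice surface there are 2054 − 667 = 1387 annual layers.
Counting back 1387 years from 1967 CE places the dust horizon in 1967 − 1387 = 580 CE.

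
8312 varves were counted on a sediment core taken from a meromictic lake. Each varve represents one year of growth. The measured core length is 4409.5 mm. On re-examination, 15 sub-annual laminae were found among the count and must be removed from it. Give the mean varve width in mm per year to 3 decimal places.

Adjusted count: 8312 − 15 = 8297 varves.
Mean rate = 4409.5 mm / 8297 years ≈ 0.531 mm per year.

0.531 mm per year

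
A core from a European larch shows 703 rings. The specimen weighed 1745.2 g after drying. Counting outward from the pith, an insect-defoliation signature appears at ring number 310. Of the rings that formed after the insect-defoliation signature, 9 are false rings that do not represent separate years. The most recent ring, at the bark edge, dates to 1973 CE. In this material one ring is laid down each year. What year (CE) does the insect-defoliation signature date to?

Between ring 310 and the bark edge there are 703 − 310 = 393 rings.
Excluding 9 false rings: 393 − 9 = 384.
Counting back 384 years from 1973 CE places the insect-defoliation signature in 1973 − 384 = 1589 CE.

1589 CE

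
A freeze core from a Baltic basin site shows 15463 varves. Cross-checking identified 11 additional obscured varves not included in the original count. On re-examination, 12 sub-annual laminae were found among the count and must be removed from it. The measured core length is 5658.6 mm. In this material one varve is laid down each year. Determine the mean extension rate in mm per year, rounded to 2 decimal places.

Correcting the raw count gives 15463 − 12 + 11 = 15462 true varves.
5658.6 mm over 15462 years gives 5658.6 / 15462 ≈ 0.37 mm per year.

0.37 mm per year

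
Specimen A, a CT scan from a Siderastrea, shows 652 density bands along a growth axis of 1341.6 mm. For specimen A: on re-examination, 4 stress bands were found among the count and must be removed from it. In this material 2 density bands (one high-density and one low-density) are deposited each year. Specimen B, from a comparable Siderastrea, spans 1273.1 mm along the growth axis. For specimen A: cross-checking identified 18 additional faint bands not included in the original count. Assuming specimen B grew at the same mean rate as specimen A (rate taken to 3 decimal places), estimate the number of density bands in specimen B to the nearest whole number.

Specimen A: adjusted count: 652 − 4 + 18 = 666 density bands.
Specimen A: dividing by 2 density bands per year: 666 / 2 = 333 years.
A: 1341.6 mm over 333 years gives 1341.6 / 333 ≈ 4.029 mm per year.
B spans 1273.1 / 4.029 = 315.98 years; at 2 density bands per year that is 315.98 × 2 ≈ 632 density bands.

632 density bands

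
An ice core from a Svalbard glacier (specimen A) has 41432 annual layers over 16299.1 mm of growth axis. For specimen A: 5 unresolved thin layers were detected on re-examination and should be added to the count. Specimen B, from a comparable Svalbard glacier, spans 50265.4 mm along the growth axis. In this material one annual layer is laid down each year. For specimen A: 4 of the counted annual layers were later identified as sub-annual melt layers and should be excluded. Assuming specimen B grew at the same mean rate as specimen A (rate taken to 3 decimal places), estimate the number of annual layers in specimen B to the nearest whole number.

127902 annual layers

Specimen A: true annual layer count = 41432 − 4 + 5 = 41433.
A: Extension rate ≈ 16299.1 / 41433 = 0.393 mm/year.
For B, 50265.4 / 0.393 = 127901.78 years ≈ 127902 annual layers.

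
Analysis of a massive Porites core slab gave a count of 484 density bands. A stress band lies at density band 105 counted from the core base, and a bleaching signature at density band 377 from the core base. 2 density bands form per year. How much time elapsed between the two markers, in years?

136 years

377 − 105 = 272 density bands lie between the two events.
272 density bands at 2 per year is 272 / 2 = 136 years.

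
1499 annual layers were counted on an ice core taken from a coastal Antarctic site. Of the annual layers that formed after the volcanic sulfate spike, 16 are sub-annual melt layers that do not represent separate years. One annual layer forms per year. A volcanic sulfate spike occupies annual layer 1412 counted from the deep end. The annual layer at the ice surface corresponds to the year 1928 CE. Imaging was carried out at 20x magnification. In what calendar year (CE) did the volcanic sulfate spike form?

1857 CE

1499 − 1412 = 87 annual layers lie beyond the volcanic sulfate spike toward the ice surface.
Removing the 16 false annual layers leaves 87 − 16 = 71 true annual layers beyond the volcanic sulfate spike.
The annual layer at the ice surface is 1928 CE, so the volcanic sulfate spike dates to 1928 − 71 = 1857 CE.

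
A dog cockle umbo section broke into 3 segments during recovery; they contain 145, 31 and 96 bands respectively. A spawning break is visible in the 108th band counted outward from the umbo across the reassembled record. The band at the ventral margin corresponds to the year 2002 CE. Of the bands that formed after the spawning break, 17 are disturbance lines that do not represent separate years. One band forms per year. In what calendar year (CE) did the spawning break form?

1855 CE

Total bands = 145 + 31 + 96 = 272.
The spawning break sits at band 108 from the umbo, so 272 − 108 = 164 bands formed after it.
Removing the 17 false bands leaves 164 − 17 = 147 true bands beyond the spawning break.
The band at the ventral margin is 2002 CE, so the spawning break dates to 2002 − 147 = 1855 CE.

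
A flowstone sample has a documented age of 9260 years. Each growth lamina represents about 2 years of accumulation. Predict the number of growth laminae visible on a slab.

At 2 years per growth lamina, 9260 / 2 = 4630 growth laminae are expected.
So 4630 growth laminae should be present.

4630 growth laminae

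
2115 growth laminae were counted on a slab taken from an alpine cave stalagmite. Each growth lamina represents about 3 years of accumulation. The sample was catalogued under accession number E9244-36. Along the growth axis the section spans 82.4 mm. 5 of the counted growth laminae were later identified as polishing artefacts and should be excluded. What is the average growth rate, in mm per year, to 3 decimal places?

Correcting the raw count gives 2115 − 5 = 2110 true growth laminae.
At 3 years per growth lamina, 2110 × 3 = 6330 years.
Extension rate ≈ 82.4 / 6330 = 0.013 mm per year.

0.013 mm per year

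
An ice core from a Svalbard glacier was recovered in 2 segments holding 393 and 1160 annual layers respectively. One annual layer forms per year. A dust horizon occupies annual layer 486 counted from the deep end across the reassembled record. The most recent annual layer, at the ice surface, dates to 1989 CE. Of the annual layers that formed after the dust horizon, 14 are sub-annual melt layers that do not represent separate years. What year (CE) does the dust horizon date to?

Total annual layers = 393 + 1160 = 1553.
Between annual layer 486 and the ice surface there are 1553 − 486 = 1067 annual layers.
Removing the 14 false annual layers leaves 1067 − 14 = 1053 true annual layers beyond the dust horizon.
The annual layer at the ice surface is 1989 CE, so the dust horizon dates to 1989 − 1053 = 936 CE.

936 CE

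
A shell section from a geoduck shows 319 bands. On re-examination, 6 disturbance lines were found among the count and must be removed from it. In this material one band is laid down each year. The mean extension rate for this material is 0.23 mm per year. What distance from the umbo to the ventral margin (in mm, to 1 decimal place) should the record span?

72.0 mm

True band count = 319 − 6 = 313.
313 years at 0.23 mm/year gives 0.23 × 313 = 72.0 mm.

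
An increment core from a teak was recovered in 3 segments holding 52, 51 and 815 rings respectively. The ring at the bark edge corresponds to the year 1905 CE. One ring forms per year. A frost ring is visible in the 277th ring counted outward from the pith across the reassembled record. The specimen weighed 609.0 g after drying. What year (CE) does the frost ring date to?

Total rings = 52 + 51 + 815 = 918.
Between ring 277 and the bark edge there are 918 − 277 = 641 rings.
1905 − 641 = 1264 CE.

1264 CE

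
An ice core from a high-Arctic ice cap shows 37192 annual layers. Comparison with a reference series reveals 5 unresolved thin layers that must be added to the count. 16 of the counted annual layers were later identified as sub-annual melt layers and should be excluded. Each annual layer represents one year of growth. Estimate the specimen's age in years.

After corrections the count is 37192 − 16 + 5 = 37181 annual layers.
At one annual layer per year, that is 37181 years.

37181 years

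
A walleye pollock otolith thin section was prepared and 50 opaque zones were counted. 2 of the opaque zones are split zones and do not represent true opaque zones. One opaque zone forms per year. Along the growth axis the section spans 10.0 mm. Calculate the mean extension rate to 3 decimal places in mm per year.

0.208 mm per year

Correcting the raw count gives 50 − 2 = 48 true opaque zones.
10.0 mm over 48 years gives 10.0 / 48 ≈ 0.208 mm per year.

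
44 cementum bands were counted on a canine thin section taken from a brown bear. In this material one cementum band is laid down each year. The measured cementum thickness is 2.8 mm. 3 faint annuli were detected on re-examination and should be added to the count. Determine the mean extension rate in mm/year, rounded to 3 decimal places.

0.060 mm/year

After corrections the count is 44 + 3 = 47 cementum bands.
Mean rate = 2.8 mm / 47 years ≈ 0.060 mm/year.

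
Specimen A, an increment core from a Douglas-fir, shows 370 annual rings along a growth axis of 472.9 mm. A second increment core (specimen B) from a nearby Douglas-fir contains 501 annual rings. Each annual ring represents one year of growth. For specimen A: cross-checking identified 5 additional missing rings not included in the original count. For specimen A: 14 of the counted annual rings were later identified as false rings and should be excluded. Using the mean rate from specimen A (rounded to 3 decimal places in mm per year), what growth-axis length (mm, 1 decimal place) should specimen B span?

Specimen A: true annual ring count = 370 − 14 + 5 = 361.
A: 472.9 mm over 361 years gives 472.9 / 361 ≈ 1.310 mm/yr.
B's length ≈ 1.310 × 501 = 656.3 mm.

656.3 mm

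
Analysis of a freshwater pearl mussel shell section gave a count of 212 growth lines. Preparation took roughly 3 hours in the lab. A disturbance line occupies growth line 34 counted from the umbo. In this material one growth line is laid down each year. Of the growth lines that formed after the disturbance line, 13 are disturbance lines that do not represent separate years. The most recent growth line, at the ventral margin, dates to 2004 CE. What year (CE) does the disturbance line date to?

1839 CE

212 − 34 = 178 growth lines lie beyond the disturbance line toward the ventral margin.
178 − 13 false = 165 true growth lines after the disturbance line.
2004 − 165 = 1839 CE.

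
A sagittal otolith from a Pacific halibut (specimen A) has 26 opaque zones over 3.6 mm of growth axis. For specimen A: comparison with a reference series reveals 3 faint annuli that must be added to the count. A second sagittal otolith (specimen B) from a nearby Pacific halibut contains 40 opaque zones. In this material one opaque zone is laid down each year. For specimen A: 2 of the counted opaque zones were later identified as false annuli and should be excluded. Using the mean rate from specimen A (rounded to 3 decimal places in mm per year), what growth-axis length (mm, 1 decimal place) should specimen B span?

5.3 mm

Specimen A: after corrections the count is 26 − 2 + 3 = 27 opaque zones.
A: Extension rate ≈ 3.6 / 27 = 0.133 mm/yr.
Length of B = 0.133 × 40 = 5.3 mm.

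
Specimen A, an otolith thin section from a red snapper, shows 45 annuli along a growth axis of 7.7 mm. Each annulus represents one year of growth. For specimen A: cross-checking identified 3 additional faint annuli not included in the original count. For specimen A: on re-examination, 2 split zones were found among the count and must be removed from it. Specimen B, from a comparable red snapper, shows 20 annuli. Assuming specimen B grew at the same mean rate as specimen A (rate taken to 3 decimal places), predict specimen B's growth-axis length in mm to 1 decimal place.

3.3 mm

Specimen A: correcting the raw count gives 45 − 2 + 3 = 46 true annuli.
A: Extension rate ≈ 7.7 / 46 = 0.167 mm per year.
For B, 0.167 mm/year × 20 years = 3.3 mm.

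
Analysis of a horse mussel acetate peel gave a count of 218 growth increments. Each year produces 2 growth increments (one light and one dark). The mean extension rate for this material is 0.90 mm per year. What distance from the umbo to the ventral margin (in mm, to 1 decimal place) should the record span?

98.1 mm

218 growth increments at 2 per year is 218 / 2 = 109 years.
Length ≈ 0.90 × 109 = 98.1 mm.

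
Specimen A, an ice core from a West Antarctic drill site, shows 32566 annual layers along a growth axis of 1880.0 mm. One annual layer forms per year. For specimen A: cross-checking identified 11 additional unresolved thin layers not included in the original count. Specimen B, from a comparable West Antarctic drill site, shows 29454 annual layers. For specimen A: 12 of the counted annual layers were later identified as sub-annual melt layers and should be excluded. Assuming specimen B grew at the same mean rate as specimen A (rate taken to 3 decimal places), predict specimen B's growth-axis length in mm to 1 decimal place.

Specimen A: correcting the raw count gives 32566 − 12 + 11 = 32565 true annual layers.
A: 1880.0 mm over 32565 years gives 1880.0 / 32565 ≈ 0.058 mm per year.
For B, 0.058 mm/year × 29454 years = 1708.3 mm.

1708.3 mm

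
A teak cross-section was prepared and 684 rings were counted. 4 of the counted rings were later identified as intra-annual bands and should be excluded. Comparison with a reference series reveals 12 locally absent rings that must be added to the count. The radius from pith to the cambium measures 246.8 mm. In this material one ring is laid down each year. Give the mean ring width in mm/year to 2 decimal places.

After corrections the count is 684 − 4 + 12 = 692 rings.
Mean rate = 246.8 mm / 692 years ≈ 0.36 mm/year.

0.36 mm/year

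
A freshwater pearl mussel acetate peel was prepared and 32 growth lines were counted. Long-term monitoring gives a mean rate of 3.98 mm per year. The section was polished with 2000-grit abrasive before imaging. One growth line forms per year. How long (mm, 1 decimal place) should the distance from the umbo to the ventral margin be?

127.4 mm

The record spans 32 years at 3.98 mm per year.
Length ≈ 3.98 × 32 = 127.4 mm.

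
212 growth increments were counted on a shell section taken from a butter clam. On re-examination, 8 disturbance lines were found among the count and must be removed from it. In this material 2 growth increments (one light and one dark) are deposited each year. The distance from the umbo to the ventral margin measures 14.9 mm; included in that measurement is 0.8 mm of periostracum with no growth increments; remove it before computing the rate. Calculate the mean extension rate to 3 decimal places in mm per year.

0.138 mm per year

Adjusted count: 212 − 8 = 204 growth increments.
Dividing by 2 growth increments per year: 204 / 2 = 102 years.
Removing the 0.8 mm offcut leaves 14.9 − 0.8 = 14.1 mm.
14.1 mm over 102 years gives 14.1 / 102 ≈ 0.138 mm per year.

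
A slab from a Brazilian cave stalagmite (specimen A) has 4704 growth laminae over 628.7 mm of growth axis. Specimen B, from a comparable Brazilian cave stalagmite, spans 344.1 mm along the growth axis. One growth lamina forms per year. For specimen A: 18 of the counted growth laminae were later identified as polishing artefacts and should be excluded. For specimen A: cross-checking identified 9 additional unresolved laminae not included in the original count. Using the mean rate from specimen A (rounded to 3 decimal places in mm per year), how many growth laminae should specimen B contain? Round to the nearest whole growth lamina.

Specimen A: after corrections the count is 4704 − 18 + 9 = 4695 growth laminae.
A: 628.7 mm over 4695 years gives 628.7 / 4695 ≈ 0.134 mm per year.
B spans 344.1 / 0.134 = 2567.91 years ≈ 2568 growth laminae.

2568 growth laminae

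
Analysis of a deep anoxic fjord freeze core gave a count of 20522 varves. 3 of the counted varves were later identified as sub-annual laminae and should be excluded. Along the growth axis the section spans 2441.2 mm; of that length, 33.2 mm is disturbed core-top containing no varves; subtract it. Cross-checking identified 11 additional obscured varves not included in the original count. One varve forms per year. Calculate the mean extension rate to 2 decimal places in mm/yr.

0.12 mm/yr

Correcting the raw count gives 20522 − 3 + 11 = 20530 true varves.
The growth record spans 2441.2 − 33.2 = 2408.0 mm.
Extension rate ≈ 2408.0 / 20530 = 0.12 mm/yr.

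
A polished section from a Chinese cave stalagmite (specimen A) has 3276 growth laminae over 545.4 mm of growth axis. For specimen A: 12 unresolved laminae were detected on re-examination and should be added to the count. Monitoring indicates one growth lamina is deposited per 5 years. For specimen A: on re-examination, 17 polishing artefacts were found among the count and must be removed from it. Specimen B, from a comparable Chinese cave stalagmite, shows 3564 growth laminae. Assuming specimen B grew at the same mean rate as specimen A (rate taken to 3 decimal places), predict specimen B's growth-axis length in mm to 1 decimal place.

588.1 mm

Specimen A: after corrections the count is 3276 − 17 + 12 = 3271 growth laminae.
Specimen A: 3271 growth laminae at 5 years each span 3271 × 5 = 16355 years.
A: 545.4 mm over 16355 years gives 545.4 / 16355 ≈ 0.033 mm/year.
Specimen B: multiplying by 5 years per growth lamina: 3564 × 5 = 17820 years. Length of B = 0.033 × 17820 = 588.1 mm.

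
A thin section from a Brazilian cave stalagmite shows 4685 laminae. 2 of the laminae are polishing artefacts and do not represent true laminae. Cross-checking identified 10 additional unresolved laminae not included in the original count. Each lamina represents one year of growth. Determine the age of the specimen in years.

4693 yr

True lamina count = 4685 − 2 + 10 = 4693.
One lamina per year makes the duration 4693 years.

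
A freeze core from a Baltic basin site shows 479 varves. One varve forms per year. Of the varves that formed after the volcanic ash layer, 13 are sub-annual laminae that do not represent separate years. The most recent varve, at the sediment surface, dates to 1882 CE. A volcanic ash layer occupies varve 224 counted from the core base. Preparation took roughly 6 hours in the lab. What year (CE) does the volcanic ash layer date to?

1640 CE

Between varve 224 and the sediment surface there are 479 − 224 = 255 varves.
255 − 13 false = 242 true varves after the volcanic ash layer.
Counting back 242 years from 1882 CE places the volcanic ash layer in 1882 − 242 = 1640 CE.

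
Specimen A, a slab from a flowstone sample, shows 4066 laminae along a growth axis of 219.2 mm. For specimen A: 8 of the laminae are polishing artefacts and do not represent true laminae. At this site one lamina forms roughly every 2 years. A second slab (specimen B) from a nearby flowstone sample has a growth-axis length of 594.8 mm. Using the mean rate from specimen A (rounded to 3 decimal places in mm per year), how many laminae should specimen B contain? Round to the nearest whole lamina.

11015 laminae

Specimen A: adjusted count: 4066 − 8 = 4058 laminae.
Specimen A: at 2 years per lamina, 4058 × 2 = 8116 years.
A: 219.2 mm over 8116 years gives 219.2 / 8116 ≈ 0.027 mm/year.
B spans 594.8 / 0.027 = 22029.63 years; at 2 years per lamina that is 22029.63 / 2 ≈ 11015 laminae.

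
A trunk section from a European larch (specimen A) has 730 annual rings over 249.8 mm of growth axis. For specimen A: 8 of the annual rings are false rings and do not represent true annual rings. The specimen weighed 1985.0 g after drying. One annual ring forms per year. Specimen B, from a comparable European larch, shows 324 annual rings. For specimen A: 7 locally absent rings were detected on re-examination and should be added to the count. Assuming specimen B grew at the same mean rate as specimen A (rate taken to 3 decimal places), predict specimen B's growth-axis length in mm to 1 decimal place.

Specimen A: adjusted count: 730 − 8 + 7 = 729 annual rings.
A: Mean rate = 249.8 mm / 729 years ≈ 0.343 mm per year.
B's length ≈ 0.343 × 324 = 111.1 mm.

111.1 mm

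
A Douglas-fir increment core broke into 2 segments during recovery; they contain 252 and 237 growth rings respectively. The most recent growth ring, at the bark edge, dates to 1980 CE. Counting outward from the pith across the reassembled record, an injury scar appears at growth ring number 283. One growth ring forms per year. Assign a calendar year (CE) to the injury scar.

1774 CE

Total growth rings = 252 + 237 = 489.
Between growth ring 283 and the bark edge there are 489 − 283 = 206 growth rings.
Counting back 206 years from 1980 CE places the injury scar in 1980 − 206 = 1774 CE.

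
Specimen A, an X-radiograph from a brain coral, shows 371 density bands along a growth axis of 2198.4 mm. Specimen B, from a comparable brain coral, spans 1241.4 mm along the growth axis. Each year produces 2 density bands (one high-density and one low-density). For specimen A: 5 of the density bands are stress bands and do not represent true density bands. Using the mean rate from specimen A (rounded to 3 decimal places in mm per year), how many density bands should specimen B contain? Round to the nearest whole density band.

Specimen A: true density band count = 371 − 5 = 366.
Specimen A: with 2 density bands per year, 366 / 2 = 183 years.
A: Extension rate ≈ 2198.4 / 183 = 12.013 mm/yr.
B spans 1241.4 / 12.013 = 103.34 years; at 2 density bands per year that is 103.34 × 2 ≈ 207 density bands.

207 density bands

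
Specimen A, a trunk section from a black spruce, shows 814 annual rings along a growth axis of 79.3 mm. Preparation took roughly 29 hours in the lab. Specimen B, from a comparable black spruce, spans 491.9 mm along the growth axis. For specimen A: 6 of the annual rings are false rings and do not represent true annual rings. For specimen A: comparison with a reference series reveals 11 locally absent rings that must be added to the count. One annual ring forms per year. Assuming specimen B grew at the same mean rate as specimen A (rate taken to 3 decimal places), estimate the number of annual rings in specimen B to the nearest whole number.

Specimen A: after corrections the count is 814 − 6 + 11 = 819 annual rings.
A: Mean rate = 79.3 mm / 819 years ≈ 0.097 mm per year.
For B, 491.9 / 0.097 = 5071.13 years ≈ 5071 annual rings.

5071 annual rings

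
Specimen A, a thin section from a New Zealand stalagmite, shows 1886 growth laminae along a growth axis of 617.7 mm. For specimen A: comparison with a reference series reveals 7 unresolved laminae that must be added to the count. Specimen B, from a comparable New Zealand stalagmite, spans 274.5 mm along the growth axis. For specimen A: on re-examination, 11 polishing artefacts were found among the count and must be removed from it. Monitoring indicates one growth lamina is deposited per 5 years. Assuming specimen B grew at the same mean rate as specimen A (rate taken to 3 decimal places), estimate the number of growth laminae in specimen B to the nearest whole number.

Specimen A: adjusted count: 1886 − 11 + 7 = 1882 growth laminae.
Specimen A: at 5 years per growth lamina, 1882 × 5 = 9410 years.
A: Mean rate = 617.7 mm / 9410 years ≈ 0.066 mm per year.
For B, 274.5 / 0.066 = 4159.09 years; at 5 years per growth lamina that is 4159.09 / 5 ≈ 832 growth laminae.

832 growth laminae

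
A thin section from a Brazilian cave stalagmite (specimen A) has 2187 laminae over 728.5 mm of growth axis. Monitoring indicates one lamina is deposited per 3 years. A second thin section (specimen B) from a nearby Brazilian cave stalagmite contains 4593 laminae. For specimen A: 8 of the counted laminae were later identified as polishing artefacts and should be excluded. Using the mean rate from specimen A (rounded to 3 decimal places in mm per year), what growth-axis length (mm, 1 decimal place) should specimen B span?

1529.5 mm

Specimen A: after corrections the count is 2187 − 8 = 2179 laminae.
Specimen A: multiplying by 3 years per lamina: 2179 × 3 = 6537 years.
A: Extension rate ≈ 728.5 / 6537 = 0.111 mm/yr.
Specimen B: multiplying by 3 years per lamina: 4593 × 3 = 13779 years. B's length ≈ 0.111 × 13779 = 1529.5 mm.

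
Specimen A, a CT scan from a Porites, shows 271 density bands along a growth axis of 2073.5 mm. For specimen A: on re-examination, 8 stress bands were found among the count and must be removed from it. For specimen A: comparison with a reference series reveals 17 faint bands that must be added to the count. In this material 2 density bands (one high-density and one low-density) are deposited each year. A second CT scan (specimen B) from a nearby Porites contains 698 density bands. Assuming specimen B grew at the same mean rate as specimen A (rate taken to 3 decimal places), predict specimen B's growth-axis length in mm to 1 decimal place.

5169.0 mm

Specimen A: adjusted count: 271 − 8 + 17 = 280 density bands.
Specimen A: dividing by 2 density bands per year: 280 / 2 = 140 years.
A: 2073.5 mm over 140 years gives 2073.5 / 140 ≈ 14.811 mm/year.
Specimen B: with 2 density bands per year, 698 / 2 = 349 years. Length of B = 14.811 × 349 = 5169.0 mm.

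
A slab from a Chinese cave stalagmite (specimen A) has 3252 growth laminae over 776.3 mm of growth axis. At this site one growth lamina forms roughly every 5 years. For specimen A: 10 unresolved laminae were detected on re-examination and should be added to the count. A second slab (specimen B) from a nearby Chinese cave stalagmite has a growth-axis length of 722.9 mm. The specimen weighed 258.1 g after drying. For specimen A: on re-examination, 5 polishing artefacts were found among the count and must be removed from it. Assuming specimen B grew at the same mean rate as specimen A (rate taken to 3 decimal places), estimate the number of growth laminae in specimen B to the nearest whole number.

3012 growth laminae

Specimen A: correcting the raw count gives 3252 − 5 + 10 = 3257 true growth laminae.
Specimen A: 3257 growth laminae at 5 years each span 3257 × 5 = 16285 years.
A: Mean rate = 776.3 mm / 16285 years ≈ 0.048 mm/year.
For B, 722.9 / 0.048 = 15060.42 years; at 5 years per growth lamina that is 15060.42 / 5 ≈ 3012 growth laminae.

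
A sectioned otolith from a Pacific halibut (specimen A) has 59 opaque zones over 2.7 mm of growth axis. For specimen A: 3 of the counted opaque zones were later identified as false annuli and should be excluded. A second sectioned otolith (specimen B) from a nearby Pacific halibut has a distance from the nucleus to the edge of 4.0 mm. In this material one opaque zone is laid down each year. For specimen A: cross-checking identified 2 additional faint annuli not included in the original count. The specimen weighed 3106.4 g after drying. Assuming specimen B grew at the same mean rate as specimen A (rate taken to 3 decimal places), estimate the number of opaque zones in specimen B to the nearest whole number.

85 opaque zones

Specimen A: correcting the raw count gives 59 − 3 + 2 = 58 true opaque zones.
A: Mean rate = 2.7 mm / 58 years ≈ 0.047 mm per year.
For B, 4.0 / 0.047 = 85.11 years ≈ 85 opaque zones.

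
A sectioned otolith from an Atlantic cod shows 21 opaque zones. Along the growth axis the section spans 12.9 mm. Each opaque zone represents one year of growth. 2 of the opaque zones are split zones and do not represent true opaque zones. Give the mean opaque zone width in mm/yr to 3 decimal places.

0.679 mm/yr

True opaque zone count = 21 − 2 = 19.
Extension rate ≈ 12.9 / 19 = 0.679 mm/yr.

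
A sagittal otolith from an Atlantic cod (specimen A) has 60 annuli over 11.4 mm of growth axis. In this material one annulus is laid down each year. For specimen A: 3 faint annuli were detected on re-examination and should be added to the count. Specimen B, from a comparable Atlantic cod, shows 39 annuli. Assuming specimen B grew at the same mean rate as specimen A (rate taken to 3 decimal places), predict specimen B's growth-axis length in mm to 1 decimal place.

Specimen A: correcting the raw count gives 60 + 3 = 63 true annuli.
A: Mean rate = 11.4 mm / 63 years ≈ 0.181 mm/yr.
Length of B = 0.181 × 39 = 7.1 mm.

7.1 mm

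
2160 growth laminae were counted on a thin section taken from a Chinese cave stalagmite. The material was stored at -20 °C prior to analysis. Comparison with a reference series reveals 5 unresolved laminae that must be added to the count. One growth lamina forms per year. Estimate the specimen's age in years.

True growth lamina count = 2160 + 5 = 2165.
With a one-to-one growth lamina periodicity this is 2165 years.

2165 yr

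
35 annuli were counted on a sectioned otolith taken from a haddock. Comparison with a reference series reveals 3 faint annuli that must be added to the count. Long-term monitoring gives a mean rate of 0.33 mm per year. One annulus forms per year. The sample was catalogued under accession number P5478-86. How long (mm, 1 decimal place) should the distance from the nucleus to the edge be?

After corrections the count is 35 + 3 = 38 annuli.
Length ≈ 0.33 × 38 = 12.5 mm.

12.5 mm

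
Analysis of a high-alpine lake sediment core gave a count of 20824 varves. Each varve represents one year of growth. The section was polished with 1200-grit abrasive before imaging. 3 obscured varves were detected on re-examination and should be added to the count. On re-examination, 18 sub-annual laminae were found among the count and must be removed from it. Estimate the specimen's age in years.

Adjusted count: 20824 − 18 + 3 = 20809 varves.
One varve per year makes the duration 20809 years.

20809 years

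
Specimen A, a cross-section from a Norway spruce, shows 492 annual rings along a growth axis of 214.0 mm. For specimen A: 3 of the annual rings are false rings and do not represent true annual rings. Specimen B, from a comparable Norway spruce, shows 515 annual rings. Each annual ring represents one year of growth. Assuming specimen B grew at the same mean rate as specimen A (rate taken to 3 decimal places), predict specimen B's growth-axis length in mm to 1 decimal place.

Specimen A: after corrections the count is 492 − 3 = 489 annual rings.
A: Mean rate = 214.0 mm / 489 years ≈ 0.438 mm per year.
B's length ≈ 0.438 × 515 = 225.6 mm.

225.6 mm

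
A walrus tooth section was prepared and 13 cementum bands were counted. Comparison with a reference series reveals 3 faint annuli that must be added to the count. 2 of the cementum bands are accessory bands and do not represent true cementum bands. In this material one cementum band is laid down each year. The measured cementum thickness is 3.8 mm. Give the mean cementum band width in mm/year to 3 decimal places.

0.271 mm/year

True cementum band count = 13 − 2 + 3 = 14.
Mean rate = 3.8 mm / 14 years ≈ 0.271 mm/year.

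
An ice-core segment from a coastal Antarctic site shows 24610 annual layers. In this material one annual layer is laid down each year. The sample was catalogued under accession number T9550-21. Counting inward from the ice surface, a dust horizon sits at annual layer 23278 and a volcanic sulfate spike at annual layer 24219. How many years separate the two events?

941 years

24219 − 23278 = 941 annual layers lie between the two events.
At one annual layer per year, 941 years elapsed between them.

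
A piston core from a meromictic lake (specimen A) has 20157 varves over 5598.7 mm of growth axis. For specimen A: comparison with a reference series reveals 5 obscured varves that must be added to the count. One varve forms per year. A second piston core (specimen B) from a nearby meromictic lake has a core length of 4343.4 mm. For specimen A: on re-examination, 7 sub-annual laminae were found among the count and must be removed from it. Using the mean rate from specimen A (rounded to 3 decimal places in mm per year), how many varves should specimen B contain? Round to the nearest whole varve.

15624 varves

Specimen A: true varve count = 20157 − 7 + 5 = 20155.
A: Mean rate = 5598.7 mm / 20155 years ≈ 0.278 mm per year.
Specimen B: 4343.4 mm / 0.278 mm per year = 15623.74 years ≈ 15624 varves.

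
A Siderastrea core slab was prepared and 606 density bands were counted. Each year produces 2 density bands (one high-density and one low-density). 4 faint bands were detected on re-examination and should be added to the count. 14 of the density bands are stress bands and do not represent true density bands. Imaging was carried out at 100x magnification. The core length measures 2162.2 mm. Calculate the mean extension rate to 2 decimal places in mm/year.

7.26 mm/year

True density band count = 606 − 14 + 4 = 596.
Dividing by 2 density bands per year: 596 / 2 = 298 years.
Extension rate ≈ 2162.2 / 298 = 7.26 mm/year.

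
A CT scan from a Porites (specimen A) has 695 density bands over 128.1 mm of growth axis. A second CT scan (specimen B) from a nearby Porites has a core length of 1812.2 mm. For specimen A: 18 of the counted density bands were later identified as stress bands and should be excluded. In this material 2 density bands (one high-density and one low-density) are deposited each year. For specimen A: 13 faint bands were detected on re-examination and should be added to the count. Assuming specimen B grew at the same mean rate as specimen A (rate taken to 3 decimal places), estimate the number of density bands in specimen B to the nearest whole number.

9769 density bands

Specimen A: after corrections the count is 695 − 18 + 13 = 690 density bands.
Specimen A: 690 density bands at 2 per year is 690 / 2 = 345 years.
A: Mean rate = 128.1 mm / 345 years ≈ 0.371 mm per year.
For B, 1812.2 / 0.371 = 4884.64 years; at 2 density bands per year that is 4884.64 × 2 ≈ 9769 density bands.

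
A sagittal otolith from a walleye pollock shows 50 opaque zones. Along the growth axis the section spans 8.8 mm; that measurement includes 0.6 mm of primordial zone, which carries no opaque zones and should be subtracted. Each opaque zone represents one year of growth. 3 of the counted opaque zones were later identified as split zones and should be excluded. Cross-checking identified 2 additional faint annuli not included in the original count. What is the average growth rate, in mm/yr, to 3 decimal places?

After corrections the count is 50 − 3 + 2 = 49 opaque zones.
The growth record spans 8.8 − 0.6 = 8.2 mm.
8.2 mm over 49 years gives 8.2 / 49 ≈ 0.167 mm/yr.

0.167 mm/yr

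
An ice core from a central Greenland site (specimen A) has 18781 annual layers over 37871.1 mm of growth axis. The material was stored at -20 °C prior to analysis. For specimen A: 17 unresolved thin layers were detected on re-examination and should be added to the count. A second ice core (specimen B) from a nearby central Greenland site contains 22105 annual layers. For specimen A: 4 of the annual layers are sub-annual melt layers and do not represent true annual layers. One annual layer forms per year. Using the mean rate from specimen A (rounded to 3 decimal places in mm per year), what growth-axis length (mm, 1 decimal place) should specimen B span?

44541.6 mm

Specimen A: true annual layer count = 18781 − 4 + 17 = 18794.
A: Extension rate ≈ 37871.1 / 18794 = 2.015 mm/year.
For B, 2.015 mm/year × 22105 years = 44541.6 mm.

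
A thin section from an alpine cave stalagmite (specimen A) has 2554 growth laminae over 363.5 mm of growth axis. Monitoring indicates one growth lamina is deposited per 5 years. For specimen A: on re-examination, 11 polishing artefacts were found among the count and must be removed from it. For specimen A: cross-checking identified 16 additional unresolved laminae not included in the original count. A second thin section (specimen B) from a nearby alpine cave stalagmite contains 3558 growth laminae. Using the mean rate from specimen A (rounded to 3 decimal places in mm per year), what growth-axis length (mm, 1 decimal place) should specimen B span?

Specimen A: true growth lamina count = 2554 − 11 + 16 = 2559.
Specimen A: multiplying by 5 years per growth lamina: 2559 × 5 = 12795 years.
A: Mean rate = 363.5 mm / 12795 years ≈ 0.028 mm/year.
Specimen B: at 5 years per growth lamina, 3558 × 5 = 17790 years. B's length ≈ 0.028 × 17790 = 498.1 mm.

498.1 mm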